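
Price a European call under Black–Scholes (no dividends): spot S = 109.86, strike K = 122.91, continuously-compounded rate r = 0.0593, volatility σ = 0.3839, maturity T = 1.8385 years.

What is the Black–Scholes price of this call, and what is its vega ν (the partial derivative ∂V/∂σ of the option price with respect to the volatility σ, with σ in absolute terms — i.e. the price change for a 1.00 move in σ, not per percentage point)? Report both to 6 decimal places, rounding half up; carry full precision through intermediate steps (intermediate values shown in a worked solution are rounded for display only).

σ√T = 0.3839·√1.8385 = 0.520535
d₁ = (ln(S/K) + (r+σ²/2)T) / (σ√T) = (ln(109.86/122.91) + (0.0593+0.3839²/2)·1.8385) / 0.520535 = (-0.112246 + 0.244501) / 0.520535 = 0.254077
d₂ = d₁ − σ√T = 0.254077 − 0.520535 = -0.266458
e^{−rT} = e^{−0.0593·1.8385} = 0.896710
N(d₁) = 0.600282,  N(d₂) = 0.394943
Call price V = S·N(d₁) − K·e^{−rT}·N(d₂) = 65.946966 − 43.528500 = 22.418466
φ(d₁) = (1/√(2π))·e^{−d₁²/2} = 0.386271
ν = S·φ(d₁)·√T = 57.539163

price = 22.418466
ν = 57.539163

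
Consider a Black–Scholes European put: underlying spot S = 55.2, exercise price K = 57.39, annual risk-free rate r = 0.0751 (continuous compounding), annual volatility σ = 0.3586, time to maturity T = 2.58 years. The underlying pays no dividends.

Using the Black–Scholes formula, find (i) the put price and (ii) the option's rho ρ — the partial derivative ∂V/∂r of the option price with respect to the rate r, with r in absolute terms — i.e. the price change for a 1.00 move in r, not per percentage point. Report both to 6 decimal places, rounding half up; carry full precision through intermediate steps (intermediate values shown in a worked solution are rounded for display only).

σ√T = 0.3586·√2.58 = 0.575997
d₁ = (ln(S/K) + (r+σ²/2)T) / (σ√T) = (ln(55.2/57.39) + (0.0751+0.3586²/2)·2.58) / 0.575997 = (-0.038907 + 0.359644) / 0.575997 = 0.556838
d₂ = d₁ − σ√T = 0.556838 − 0.575997 = -0.019159
e^{−rT} = e^{−0.0751·2.58} = 0.823857
N(−d₁) = 0.288819,  N(−d₂) = 0.507643
Put price V = K·e^{−rT}·N(−d₂) − S·N(−d₁) = 24.001941 − 15.942808 = 8.059133
ρ = −K·T·e^{−rT}·N(−d₂) = -61.925008

price = 8.059133
ρ = -61.925008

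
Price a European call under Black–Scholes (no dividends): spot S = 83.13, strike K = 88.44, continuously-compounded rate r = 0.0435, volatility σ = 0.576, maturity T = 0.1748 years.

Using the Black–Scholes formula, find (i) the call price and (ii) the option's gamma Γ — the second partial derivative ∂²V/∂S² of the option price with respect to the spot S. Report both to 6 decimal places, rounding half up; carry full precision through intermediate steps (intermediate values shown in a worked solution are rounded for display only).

price = 6.076005
Γ = 0.019818

σ√T = 0.576·√0.1748 = 0.240820
d₁ = (ln(S/K) + (r+σ²/2)T) / (σ√T) = (ln(83.13/88.44) + (0.0435+0.576²/2)·0.1748) / 0.240820 = (-0.061919 + 0.036601) / 0.240820 = -0.105131
d₂ = d₁ − σ√T = -0.105131 − 0.240820 = -0.345951
e^{−rT} = e^{−0.0435·0.1748} = 0.992425
N(d₁) = 0.458136,  N(d₂) = 0.364690
Call price V = S·N(d₁) − K·e^{−rT}·N(d₂) = 38.084840 − 32.008835 = 6.076005
φ(d₁) = (1/√(2π))·e^{−d₁²/2} = 0.396744
Γ = φ(d₁) / (S·σ·√T) = 0.019818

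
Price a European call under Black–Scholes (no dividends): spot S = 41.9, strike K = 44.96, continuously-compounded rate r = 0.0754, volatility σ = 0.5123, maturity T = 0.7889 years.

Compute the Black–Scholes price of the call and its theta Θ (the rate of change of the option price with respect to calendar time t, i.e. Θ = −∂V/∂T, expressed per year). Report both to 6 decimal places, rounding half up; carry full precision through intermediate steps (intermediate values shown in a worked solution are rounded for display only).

σ√T = 0.5123·√0.7889 = 0.455025
d₁ = (ln(S/K) + (r+σ²/2)T) / (σ√T) = (ln(41.9/44.96) + (0.0754+0.5123²/2)·0.7889) / 0.455025 = (-0.070487 + 0.163007) / 0.455025 = 0.203329
d₂ = d₁ − σ√T = 0.203329 − 0.455025 = -0.251697
e^{−rT} = e^{−0.0754·0.7889} = 0.942251
N(d₁) = 0.580561,  N(d₂) = 0.400638
Call price V = S·N(d₁) − K·e^{−rT}·N(d₂) = 24.325501 − 16.972471 = 7.353030
φ(d₁) = (1/√(2π))·e^{−d₁²/2} = 0.390780
Θ = −S·φ(d₁)·σ/(2√T) − r·K·e^{−rT}·N(d₂) = −4.722044 − 1.279724 = -6.001769

price = 7.353030
Θ = -6.001769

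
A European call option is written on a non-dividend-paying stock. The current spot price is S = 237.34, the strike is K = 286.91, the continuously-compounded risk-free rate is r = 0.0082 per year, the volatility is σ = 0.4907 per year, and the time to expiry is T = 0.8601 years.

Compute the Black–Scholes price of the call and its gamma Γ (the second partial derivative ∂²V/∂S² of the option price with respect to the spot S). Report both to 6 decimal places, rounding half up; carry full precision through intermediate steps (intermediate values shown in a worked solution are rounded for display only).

price = 26.881230
Γ = 0.003638

σ√T = 0.4907·√0.8601 = 0.455083
d₁ = (ln(S/K) + (r+σ²/2)T) / (σ√T) = (ln(237.34/286.91) + (0.0082+0.4907²/2)·0.8601) / 0.455083 = (-0.189675 + 0.110603) / 0.455083 = -0.173753
d₂ = d₁ − σ√T = -0.173753 − 0.455083 = -0.628835
e^{−rT} = e^{−0.0082·0.8601} = 0.992972
N(d₁) = 0.431030,  N(d₂) = 0.264728
Call price V = S·N(d₁) − K·e^{−rT}·N(d₂) = 102.300653 − 75.419423 = 26.881230
φ(d₁) = (1/√(2π))·e^{−d₁²/2} = 0.392965
Γ = φ(d₁) / (S·σ·√T) = 0.003638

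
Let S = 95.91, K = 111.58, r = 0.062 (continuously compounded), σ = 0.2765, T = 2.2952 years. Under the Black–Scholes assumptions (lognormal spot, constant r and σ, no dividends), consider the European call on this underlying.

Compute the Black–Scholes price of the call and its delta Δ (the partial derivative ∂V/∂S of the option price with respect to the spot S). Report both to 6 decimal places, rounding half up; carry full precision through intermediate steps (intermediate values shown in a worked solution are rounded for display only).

σ√T = 0.2765·√2.2952 = 0.418895
d₁ = (ln(S/K) + (r+σ²/2)T) / (σ√T) = (ln(95.91/111.58) + (0.062+0.2765²/2)·2.2952) / 0.418895 = (-0.151332 + 0.230039) / 0.418895 = 0.187893
d₂ = d₁ − σ√T = 0.187893 − 0.418895 = -0.231002
e^{−rT} = e^{−0.062·2.2952} = 0.867359
N(d₁) = 0.574520,  N(d₂) = 0.408656
Call price V = S·N(d₁) − K·e^{−rT}·N(d₂) = 55.102183 − 39.549738 = 15.552445
Δ = N(d₁) = 0.574520

price = 15.552445
Δ = 0.574520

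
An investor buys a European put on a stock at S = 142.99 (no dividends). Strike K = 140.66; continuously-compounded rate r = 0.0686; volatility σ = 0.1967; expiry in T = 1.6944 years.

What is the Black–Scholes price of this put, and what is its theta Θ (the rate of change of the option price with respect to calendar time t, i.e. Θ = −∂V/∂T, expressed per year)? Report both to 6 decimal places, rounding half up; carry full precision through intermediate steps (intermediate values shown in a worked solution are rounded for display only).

σ√T = 0.1967·√1.6944 = 0.256043
d₁ = (ln(S/K) + (r+σ²/2)T) / (σ√T) = (ln(142.99/140.66) + (0.0686+0.1967²/2)·1.6944) / 0.256043 = (0.016429 + 0.149015) / 0.256043 = 0.646157
d₂ = d₁ − σ√T = 0.646157 − 0.256043 = 0.390115
e^{−rT} = e^{−0.0686·1.6944} = 0.890265
N(−d₁) = 0.259089,  N(−d₂) = 0.348226
Put price V = K·e^{−rT}·N(−d₂) − S·N(−d₁) = 43.606486 − 37.047101 = 6.559386
φ(d₁) = (1/√(2π))·e^{−d₁²/2} = 0.323778
Θ = −S·φ(d₁)·σ/(2√T) + r·K·e^{−rT}·N(−d₂) = −3.497993 + 2.991405 = -0.506588

price = 6.559386
Θ = -0.506588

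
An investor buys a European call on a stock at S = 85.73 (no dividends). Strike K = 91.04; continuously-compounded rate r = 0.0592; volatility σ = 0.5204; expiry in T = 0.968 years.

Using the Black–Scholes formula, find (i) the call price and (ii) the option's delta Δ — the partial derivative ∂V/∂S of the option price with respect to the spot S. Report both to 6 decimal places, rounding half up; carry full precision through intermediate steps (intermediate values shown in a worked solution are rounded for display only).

price = 17.226541
Δ = 0.598920

σ√T = 0.5204·√0.968 = 0.512006
d₁ = (ln(S/K) + (r+σ²/2)T) / (σ√T) = (ln(85.73/91.04) + (0.0592+0.5204²/2)·0.968) / 0.512006 = (-0.060096 + 0.188381) / 0.512006 = 0.250553
d₂ = d₁ − σ√T = 0.250553 − 0.512006 = -0.261453
e^{−rT} = e^{−0.0592·0.968} = 0.944305
N(d₁) = 0.598920,  N(d₂) = 0.396872
Call price V = S·N(d₁) − K·e^{−rT}·N(d₂) = 51.345414 − 34.118874 = 17.226541
Δ = N(d₁) = 0.598920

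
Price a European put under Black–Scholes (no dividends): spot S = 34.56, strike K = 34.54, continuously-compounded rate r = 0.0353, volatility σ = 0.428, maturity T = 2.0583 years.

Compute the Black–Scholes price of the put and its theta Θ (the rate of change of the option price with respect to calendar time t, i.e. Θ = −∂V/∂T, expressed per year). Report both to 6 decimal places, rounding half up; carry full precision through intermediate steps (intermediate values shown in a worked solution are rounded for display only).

price = 6.875640
Θ = -1.226607

σ√T = 0.428·√2.0583 = 0.614042
d₁ = (ln(S/K) + (r+σ²/2)T) / (σ√T) = (ln(34.56/34.54) + (0.0353+0.428²/2)·2.0583) / 0.614042 = (0.000579 + 0.261182) / 0.614042 = 0.426291
d₂ = d₁ − σ√T = 0.426291 − 0.614042 = -0.187751
e^{−rT} = e^{−0.0353·2.0583} = 0.929919
N(−d₁) = 0.334948,  N(−d₂) = 0.574464
Put price V = K·e^{−rT}·N(−d₂) − S·N(−d₁) = 18.451438 − 11.575798 = 6.875640
φ(d₁) = (1/√(2π))·e^{−d₁²/2} = 0.364292
Θ = −S·φ(d₁)·σ/(2√T) + r·K·e^{−rT}·N(−d₂) = −1.877943 + 0.651336 = -1.226607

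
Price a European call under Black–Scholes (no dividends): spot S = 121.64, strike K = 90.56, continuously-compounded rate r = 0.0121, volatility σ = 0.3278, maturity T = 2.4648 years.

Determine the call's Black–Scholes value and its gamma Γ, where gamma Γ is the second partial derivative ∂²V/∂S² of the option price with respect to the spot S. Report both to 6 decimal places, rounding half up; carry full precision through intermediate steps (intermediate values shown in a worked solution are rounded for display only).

price = 42.116228
Γ = 0.004294

σ√T = 0.3278·√2.4648 = 0.514636
d₁ = (ln(S/K) + (r+σ²/2)T) / (σ√T) = (ln(121.64/90.56) + (0.0121+0.3278²/2)·2.4648) / 0.514636 = (0.295053 + 0.162249) / 0.514636 = 0.888594
d₂ = d₁ − σ√T = 0.888594 − 0.514636 = 0.373959
e^{−rT} = e^{−0.0121·2.4648} = 0.970616
N(d₁) = 0.812889,  N(d₂) = 0.645782
Call price V = S·N(d₁) − K·e^{−rT}·N(d₂) = 98.879868 − 56.763640 = 42.116228
φ(d₁) = (1/√(2π))·e^{−d₁²/2} = 0.268813
Γ = φ(d₁) / (S·σ·√T) = 0.004294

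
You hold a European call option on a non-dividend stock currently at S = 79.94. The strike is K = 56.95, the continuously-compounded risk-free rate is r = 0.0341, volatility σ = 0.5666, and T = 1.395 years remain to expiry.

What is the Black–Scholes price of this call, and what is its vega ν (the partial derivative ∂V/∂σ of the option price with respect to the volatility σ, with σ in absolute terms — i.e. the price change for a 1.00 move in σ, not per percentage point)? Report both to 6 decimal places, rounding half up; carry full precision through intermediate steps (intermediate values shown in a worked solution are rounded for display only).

price = 33.119322
ν = 24.842121

σ√T = 0.5666·√1.395 = 0.669212
d₁ = (ln(S/K) + (r+σ²/2)T) / (σ√T) = (ln(79.94/56.95) + (0.0341+0.5666²/2)·1.395) / 0.669212 = (0.339103 + 0.271492) / 0.669212 = 0.912408
d₂ = d₁ − σ√T = 0.912408 − 0.669212 = 0.243196
e^{−rT} = e^{−0.0341·1.395} = 0.953544
N(d₁) = 0.819223,  N(d₂) = 0.596073
Call price V = S·N(d₁) − K·e^{−rT}·N(d₂) = 65.488692 − 32.369370 = 33.119322
φ(d₁) = (1/√(2π))·e^{−d₁²/2} = 0.263110
ν = S·φ(d₁)·√T = 24.842121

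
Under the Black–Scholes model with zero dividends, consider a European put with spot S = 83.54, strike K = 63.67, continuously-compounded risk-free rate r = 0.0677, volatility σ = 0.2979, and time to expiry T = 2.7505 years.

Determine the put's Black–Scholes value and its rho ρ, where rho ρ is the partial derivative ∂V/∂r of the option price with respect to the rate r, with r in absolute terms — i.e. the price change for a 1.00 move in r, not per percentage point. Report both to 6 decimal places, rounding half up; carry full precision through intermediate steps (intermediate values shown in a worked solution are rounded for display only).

price = 3.080386
ρ = -36.105664

σ√T = 0.2979·√2.7505 = 0.494056
d₁ = (ln(S/K) + (r+σ²/2)T) / (σ√T) = (ln(83.54/63.67) + (0.0677+0.2979²/2)·2.7505) / 0.494056 = (0.271612 + 0.308255) / 0.494056 = 1.173686
d₂ = d₁ − σ√T = 1.173686 − 0.494056 = 0.679630
e^{−rT} = e^{−0.0677·2.7505} = 0.830100
N(−d₁) = 0.120260,  N(−d₂) = 0.248370
Put price V = K·e^{−rT}·N(−d₂) − S·N(−d₁) = 13.126946 − 10.046560 = 3.080386
ρ = −K·T·e^{−rT}·N(−d₂) = -36.105664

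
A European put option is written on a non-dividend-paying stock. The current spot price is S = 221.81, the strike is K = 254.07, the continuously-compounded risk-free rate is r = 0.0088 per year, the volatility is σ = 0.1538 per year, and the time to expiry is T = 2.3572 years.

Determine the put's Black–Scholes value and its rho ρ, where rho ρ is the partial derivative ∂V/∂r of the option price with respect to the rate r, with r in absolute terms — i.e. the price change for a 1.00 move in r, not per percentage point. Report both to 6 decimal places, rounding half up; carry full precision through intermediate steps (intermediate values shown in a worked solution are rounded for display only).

price = 38.198452
ρ = -426.751411

σ√T = 0.1538·√2.3572 = 0.236132
d₁ = (ln(S/K) + (r+σ²/2)T) / (σ√T) = (ln(221.81/254.07) + (0.0088+0.1538²/2)·2.3572) / 0.236132 = (-0.135789 + 0.048622) / 0.236132 = -0.369142
d₂ = d₁ − σ√T = -0.369142 − 0.236132 = -0.605274
e^{−rT} = e^{−0.0088·2.3572} = 0.979470
N(−d₁) = 0.643989,  N(−d₂) = 0.727501
Put price V = K·e^{−rT}·N(−d₂) − S·N(−d₁) = 181.041664 − 142.843212 = 38.198452
ρ = −K·T·e^{−rT}·N(−d₂) = -426.751411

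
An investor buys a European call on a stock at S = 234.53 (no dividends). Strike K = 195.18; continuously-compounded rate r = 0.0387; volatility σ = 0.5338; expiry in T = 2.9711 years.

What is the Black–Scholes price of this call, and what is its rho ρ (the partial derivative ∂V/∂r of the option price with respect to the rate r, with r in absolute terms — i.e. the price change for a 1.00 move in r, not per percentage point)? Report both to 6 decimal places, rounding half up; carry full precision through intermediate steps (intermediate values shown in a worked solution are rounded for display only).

σ√T = 0.5338·√2.9711 = 0.920105
d₁ = (ln(S/K) + (r+σ²/2)T) / (σ√T) = (ln(234.53/195.18) + (0.0387+0.5338²/2)·2.9711) / 0.920105 = (0.183661 + 0.538278) / 0.920105 = 0.784627
d₂ = d₁ − σ√T = 0.784627 − 0.920105 = -0.135477
e^{−rT} = e^{−0.0387·2.9711} = 0.891383
N(d₁) = 0.783664,  N(d₂) = 0.446117
Call price V = S·N(d₁) − K·e^{−rT}·N(d₂) = 183.792698 − 77.615496 = 106.177202
ρ = K·T·e^{−rT}·N(d₂) = 230.603401

price = 106.177202
ρ = 230.603401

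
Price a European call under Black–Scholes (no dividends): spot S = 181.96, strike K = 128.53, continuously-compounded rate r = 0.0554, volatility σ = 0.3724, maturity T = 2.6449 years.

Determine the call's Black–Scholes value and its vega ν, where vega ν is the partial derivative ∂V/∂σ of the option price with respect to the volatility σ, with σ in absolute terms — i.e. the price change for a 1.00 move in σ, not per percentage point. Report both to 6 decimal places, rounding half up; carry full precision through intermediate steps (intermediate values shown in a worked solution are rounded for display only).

price = 80.738732
ν = 63.141507

σ√T = 0.3724·√2.6449 = 0.605640
d₁ = (ln(S/K) + (r+σ²/2)T) / (σ√T) = (ln(181.96/128.53) + (0.0554+0.3724²/2)·2.6449) / 0.605640 = (0.347625 + 0.329927) / 0.605640 = 1.118737
d₂ = d₁ − σ√T = 1.118737 − 0.605640 = 0.513098
e^{−rT} = e^{−0.0554·2.6449} = 0.863702
N(d₁) = 0.868374,  N(d₂) = 0.696059
Call price V = S·N(d₁) − K·e^{−rT}·N(d₂) = 158.009314 − 77.270583 = 80.738732
φ(d₁) = (1/√(2π))·e^{−d₁²/2} = 0.213371
ν = S·φ(d₁)·√T = 63.141507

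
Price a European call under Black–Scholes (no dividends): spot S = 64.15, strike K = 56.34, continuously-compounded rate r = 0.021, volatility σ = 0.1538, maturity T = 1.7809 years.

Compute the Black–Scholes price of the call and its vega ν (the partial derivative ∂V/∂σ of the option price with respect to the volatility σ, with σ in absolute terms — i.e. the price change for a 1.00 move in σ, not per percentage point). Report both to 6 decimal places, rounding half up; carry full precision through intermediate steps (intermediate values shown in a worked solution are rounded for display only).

price = 11.292100
ν = 22.422997

σ√T = 0.1538·√1.7809 = 0.205247
d₁ = (ln(S/K) + (r+σ²/2)T) / (σ√T) = (ln(64.15/56.34) + (0.021+0.1538²/2)·1.7809) / 0.205247 = (0.129819 + 0.058462) / 0.205247 = 0.917342
d₂ = d₁ − σ√T = 0.917342 − 0.205247 = 0.712095
e^{−rT} = e^{−0.021·1.7809} = 0.963292
N(d₁) = 0.820518,  N(d₂) = 0.761797
Call price V = S·N(d₁) − K·e^{−rT}·N(d₂) = 52.636242 − 41.344142 = 11.292100
φ(d₁) = (1/√(2π))·e^{−d₁²/2} = 0.261925
ν = S·φ(d₁)·√T = 22.422997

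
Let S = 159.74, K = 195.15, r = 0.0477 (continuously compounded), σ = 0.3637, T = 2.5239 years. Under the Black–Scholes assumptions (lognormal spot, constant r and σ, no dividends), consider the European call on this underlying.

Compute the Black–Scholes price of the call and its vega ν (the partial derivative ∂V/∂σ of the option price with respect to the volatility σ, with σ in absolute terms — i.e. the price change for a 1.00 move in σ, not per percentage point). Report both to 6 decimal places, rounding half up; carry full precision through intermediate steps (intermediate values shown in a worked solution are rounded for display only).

price = 31.537550
ν = 100.098092

σ√T = 0.3637·√2.5239 = 0.577802
d₁ = (ln(S/K) + (r+σ²/2)T) / (σ√T) = (ln(159.74/195.15) + (0.0477+0.3637²/2)·2.5239) / 0.577802 = (-0.200221 + 0.287318) / 0.577802 = 0.150738
d₂ = d₁ − σ√T = 0.150738 − 0.577802 = -0.427064
e^{−rT} = e^{−0.0477·2.5239} = 0.886575
N(d₁) = 0.559909,  N(d₂) = 0.334666
Call price V = S·N(d₁) − K·e^{−rT}·N(d₂) = 89.439840 − 57.902290 = 31.537550
φ(d₁) = (1/√(2π))·e^{−d₁²/2} = 0.394436
ν = S·φ(d₁)·√T = 100.098092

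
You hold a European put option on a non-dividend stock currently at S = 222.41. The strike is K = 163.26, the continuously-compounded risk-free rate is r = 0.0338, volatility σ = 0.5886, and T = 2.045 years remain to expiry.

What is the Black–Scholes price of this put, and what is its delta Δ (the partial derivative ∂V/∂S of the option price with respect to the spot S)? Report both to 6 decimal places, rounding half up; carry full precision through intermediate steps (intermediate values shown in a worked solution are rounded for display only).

σ√T = 0.5886·√2.045 = 0.841719
d₁ = (ln(S/K) + (r+σ²/2)T) / (σ√T) = (ln(222.41/163.26) + (0.0338+0.5886²/2)·2.045) / 0.841719 = (0.309179 + 0.423366) / 0.841719 = 0.870296
d₂ = d₁ − σ√T = 0.870296 − 0.841719 = 0.028578
e^{−rT} = e^{−0.0338·2.045} = 0.933214
N(−d₁) = 0.192069,  N(−d₂) = 0.488601
Put price V = K·e^{−rT}·N(−d₂) − S·N(−d₁) = 74.441479 − 42.718120 = 31.723358
Δ = −N(−d₁) = -0.192069

price = 31.723358
Δ = -0.192069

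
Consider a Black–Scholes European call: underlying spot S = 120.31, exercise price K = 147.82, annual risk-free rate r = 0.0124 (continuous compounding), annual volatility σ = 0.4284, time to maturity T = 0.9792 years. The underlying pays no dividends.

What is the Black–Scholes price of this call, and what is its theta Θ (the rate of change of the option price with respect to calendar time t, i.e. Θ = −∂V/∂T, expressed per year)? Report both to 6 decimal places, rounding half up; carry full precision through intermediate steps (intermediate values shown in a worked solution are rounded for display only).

σ√T = 0.4284·√0.9792 = 0.423921
d₁ = (ln(S/K) + (r+σ²/2)T) / (σ√T) = (ln(120.31/147.82) + (0.0124+0.4284²/2)·0.9792) / 0.423921 = (-0.205924 + 0.101997) / 0.423921 = -0.245156
d₂ = d₁ − σ√T = -0.245156 − 0.423921 = -0.669077
e^{−rT} = e^{−0.0124·0.9792} = 0.987931
N(d₁) = 0.403168,  N(d₂) = 0.251723
Call price V = S·N(d₁) − K·e^{−rT}·N(d₂) = 48.505115 − 36.760632 = 11.744482
φ(d₁) = (1/√(2π))·e^{−d₁²/2} = 0.387132
Θ = −S·φ(d₁)·σ/(2√T) − r·K·e^{−rT}·N(d₂) = −10.081953 − 0.455832 = -10.537785

price = 11.744482
Θ = -10.537785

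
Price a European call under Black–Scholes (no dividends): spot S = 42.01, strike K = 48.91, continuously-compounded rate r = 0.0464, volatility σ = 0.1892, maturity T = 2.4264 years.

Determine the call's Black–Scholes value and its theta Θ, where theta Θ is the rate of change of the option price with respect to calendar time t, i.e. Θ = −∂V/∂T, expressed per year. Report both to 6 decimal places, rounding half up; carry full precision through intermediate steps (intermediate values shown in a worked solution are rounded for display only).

price = 4.219199
Θ = -1.806988

σ√T = 0.1892·√2.4264 = 0.294715
d₁ = (ln(S/K) + (r+σ²/2)T) / (σ√T) = (ln(42.01/48.91) + (0.0464+0.1892²/2)·2.4264) / 0.294715 = (-0.152074 + 0.156013) / 0.294715 = 0.013366
d₂ = d₁ − σ√T = 0.013366 − 0.294715 = -0.281349
e^{−rT} = e^{−0.0464·2.4264} = 0.893521
N(d₁) = 0.505332,  N(d₂) = 0.389221
Call price V = S·N(d₁) − K·e^{−rT}·N(d₂) = 21.229007 − 17.009808 = 4.219199
φ(d₁) = (1/√(2π))·e^{−d₁²/2} = 0.398907
Θ = −S·φ(d₁)·σ/(2√T) − r·K·e^{−rT}·N(d₂) = −1.017733 − 0.789255 = -1.806988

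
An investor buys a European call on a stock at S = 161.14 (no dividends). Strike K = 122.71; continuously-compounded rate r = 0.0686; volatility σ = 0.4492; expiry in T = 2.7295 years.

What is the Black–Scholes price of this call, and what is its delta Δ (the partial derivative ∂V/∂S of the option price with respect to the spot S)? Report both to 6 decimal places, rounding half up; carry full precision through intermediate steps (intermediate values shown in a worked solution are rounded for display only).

σ√T = 0.4492·√2.7295 = 0.742132
d₁ = (ln(S/K) + (r+σ²/2)T) / (σ√T) = (ln(161.14/122.71) + (0.0686+0.4492²/2)·2.7295) / 0.742132 = (0.272450 + 0.462624) / 0.742132 = 0.990489
d₂ = d₁ − σ√T = 0.990489 − 0.742132 = 0.248356
e^{−rT} = e^{−0.0686·2.7295} = 0.829242
N(d₁) = 0.839032,  N(d₂) = 0.598071
Call price V = S·N(d₁) − K·e^{−rT}·N(d₂) = 135.201669 − 60.857422 = 74.344247
Δ = N(d₁) = 0.839032

price = 74.344247
Δ = 0.839032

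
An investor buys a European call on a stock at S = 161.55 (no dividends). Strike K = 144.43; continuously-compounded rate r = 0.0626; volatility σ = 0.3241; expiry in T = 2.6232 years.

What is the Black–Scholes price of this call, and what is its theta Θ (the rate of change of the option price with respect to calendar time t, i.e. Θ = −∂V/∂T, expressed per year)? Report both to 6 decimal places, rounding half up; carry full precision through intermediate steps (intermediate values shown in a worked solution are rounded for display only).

price = 52.765629
Θ = -9.358853

σ√T = 0.3241·√2.6232 = 0.524922
d₁ = (ln(S/K) + (r+σ²/2)T) / (σ√T) = (ln(161.55/144.43) + (0.0626+0.3241²/2)·2.6232) / 0.524922 = (0.112020 + 0.301984) / 0.524922 = 0.788695
d₂ = d₁ − σ√T = 0.788695 − 0.524922 = 0.263774
e^{−rT} = e^{−0.0626·2.6232} = 0.848562
N(d₁) = 0.784855,  N(d₂) = 0.604023
Call price V = S·N(d₁) − K·e^{−rT}·N(d₂) = 126.793325 − 74.027696 = 52.765629
φ(d₁) = (1/√(2π))·e^{−d₁²/2} = 0.292305
Θ = −S·φ(d₁)·σ/(2√T) − r·K·e^{−rT}·N(d₂) = −4.724719 − 4.634134 = -9.358853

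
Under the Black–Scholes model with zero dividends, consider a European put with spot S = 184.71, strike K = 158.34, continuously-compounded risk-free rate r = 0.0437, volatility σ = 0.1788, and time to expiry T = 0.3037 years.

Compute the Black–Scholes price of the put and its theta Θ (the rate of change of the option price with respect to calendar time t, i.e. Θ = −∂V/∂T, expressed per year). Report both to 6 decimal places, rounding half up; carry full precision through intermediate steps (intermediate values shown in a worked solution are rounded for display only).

price = 0.307333
Θ = -2.258868

σ√T = 0.1788·√0.3037 = 0.098535
d₁ = (ln(S/K) + (r+σ²/2)T) / (σ√T) = (ln(184.71/158.34) + (0.0437+0.1788²/2)·0.3037) / 0.098535 = (0.154042 + 0.018126) / 0.098535 = 1.747287
d₂ = d₁ − σ√T = 1.747287 − 0.098535 = 1.648752
e^{−rT} = e^{−0.0437·0.3037} = 0.986816
N(−d₁) = 0.040294,  N(−d₂) = 0.049599
Put price V = K·e^{−rT}·N(−d₂) − S·N(−d₁) = 7.750002 − 7.442669 = 0.307333
φ(d₁) = (1/√(2π))·e^{−d₁²/2} = 0.086688
Θ = −S·φ(d₁)·σ/(2√T) + r·K·e^{−rT}·N(−d₂) = −2.597543 + 0.338675 = -2.258868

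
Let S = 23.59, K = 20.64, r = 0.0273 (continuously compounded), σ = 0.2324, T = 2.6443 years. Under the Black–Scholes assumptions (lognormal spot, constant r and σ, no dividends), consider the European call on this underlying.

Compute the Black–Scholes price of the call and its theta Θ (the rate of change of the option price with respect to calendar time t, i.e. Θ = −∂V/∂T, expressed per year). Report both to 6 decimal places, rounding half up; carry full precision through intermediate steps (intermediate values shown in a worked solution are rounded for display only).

price = 5.856951
Θ = -0.848824

σ√T = 0.2324·√2.6443 = 0.377913
d₁ = (ln(S/K) + (r+σ²/2)T) / (σ√T) = (ln(23.59/20.64) + (0.0273+0.2324²/2)·2.6443) / 0.377913 = (0.133592 + 0.143598) / 0.377913 = 0.733477
d₂ = d₁ − σ√T = 0.733477 − 0.377913 = 0.355564
e^{−rT} = e^{−0.0273·2.6443} = 0.930355
N(d₁) = 0.768366,  N(d₂) = 0.638917
Call price V = S·N(d₁) − K·e^{−rT}·N(d₂) = 18.125761 − 12.268810 = 5.856951
φ(d₁) = (1/√(2π))·e^{−d₁²/2} = 0.304851
Θ = −S·φ(d₁)·σ/(2√T) − r·K·e^{−rT}·N(d₂) = −0.513885 − 0.334939 = -0.848824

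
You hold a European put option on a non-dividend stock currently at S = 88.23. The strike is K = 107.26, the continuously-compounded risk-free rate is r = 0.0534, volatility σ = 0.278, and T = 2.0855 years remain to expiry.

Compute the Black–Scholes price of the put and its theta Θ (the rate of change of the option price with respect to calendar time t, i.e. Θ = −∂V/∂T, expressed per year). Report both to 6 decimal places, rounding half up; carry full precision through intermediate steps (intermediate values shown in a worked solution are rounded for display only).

σ√T = 0.278·√2.0855 = 0.401467
d₁ = (ln(S/K) + (r+σ²/2)T) / (σ√T) = (ln(88.23/107.26) + (0.0534+0.278²/2)·2.0855) / 0.401467 = (-0.195309 + 0.191954) / 0.401467 = -0.008357
d₂ = d₁ − σ√T = -0.008357 − 0.401467 = -0.409824
e^{−rT} = e^{−0.0534·2.0855} = 0.894612
N(−d₁) = 0.503334,  N(−d₂) = 0.659033
Put price V = K·e^{−rT}·N(−d₂) − S·N(−d₁) = 63.238151 − 44.409161 = 18.828991
φ(d₁) = (1/√(2π))·e^{−d₁²/2} = 0.398928
Θ = −S·φ(d₁)·σ/(2√T) + r·K·e^{−rT}·N(−d₂) = −3.387824 + 3.376917 = -0.010907

price = 18.828991
Θ = -0.010907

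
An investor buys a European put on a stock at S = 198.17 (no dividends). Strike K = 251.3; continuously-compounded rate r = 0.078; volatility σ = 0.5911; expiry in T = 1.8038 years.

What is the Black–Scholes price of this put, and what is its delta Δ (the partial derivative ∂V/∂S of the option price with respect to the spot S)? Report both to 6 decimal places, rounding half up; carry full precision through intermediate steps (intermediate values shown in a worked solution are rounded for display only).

σ√T = 0.5911·√1.8038 = 0.793881
d₁ = (ln(S/K) + (r+σ²/2)T) / (σ√T) = (ln(198.17/251.3) + (0.078+0.5911²/2)·1.8038) / 0.793881 = (-0.237522 + 0.455820) / 0.793881 = 0.274975
d₂ = d₁ − σ√T = 0.274975 − 0.793881 = -0.518905
e^{−rT} = e^{−0.078·1.8038} = 0.868753
N(−d₁) = 0.391668,  N(−d₂) = 0.698087
Put price V = K·e^{−rT}·N(−d₂) − S·N(−d₁) = 152.404630 − 77.616788 = 74.787843
Δ = −N(−d₁) = -0.391668

price = 74.787843
Δ = -0.391668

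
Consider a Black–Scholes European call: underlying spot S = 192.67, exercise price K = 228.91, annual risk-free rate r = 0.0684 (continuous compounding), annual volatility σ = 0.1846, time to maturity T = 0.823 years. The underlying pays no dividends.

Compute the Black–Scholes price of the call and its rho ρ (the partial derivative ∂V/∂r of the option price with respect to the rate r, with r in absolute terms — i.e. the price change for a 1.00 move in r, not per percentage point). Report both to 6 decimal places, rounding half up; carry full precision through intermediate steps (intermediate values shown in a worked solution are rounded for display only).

price = 4.933934
ρ = 38.938248

σ√T = 0.1846·√0.823 = 0.167468
d₁ = (ln(S/K) + (r+σ²/2)T) / (σ√T) = (ln(192.67/228.91) + (0.0684+0.1846²/2)·0.823) / 0.167468 = (-0.172350 + 0.070316) / 0.167468 = -0.609275
d₂ = d₁ − σ√T = -0.609275 − 0.167468 = -0.776743
e^{−rT} = e^{−0.0684·0.823} = 0.945262
N(d₁) = 0.271171,  N(d₂) = 0.218655
Call price V = S·N(d₁) − K·e^{−rT}·N(d₂) = 52.246508 − 47.312574 = 4.933934
ρ = K·T·e^{−rT}·N(d₂) = 38.938248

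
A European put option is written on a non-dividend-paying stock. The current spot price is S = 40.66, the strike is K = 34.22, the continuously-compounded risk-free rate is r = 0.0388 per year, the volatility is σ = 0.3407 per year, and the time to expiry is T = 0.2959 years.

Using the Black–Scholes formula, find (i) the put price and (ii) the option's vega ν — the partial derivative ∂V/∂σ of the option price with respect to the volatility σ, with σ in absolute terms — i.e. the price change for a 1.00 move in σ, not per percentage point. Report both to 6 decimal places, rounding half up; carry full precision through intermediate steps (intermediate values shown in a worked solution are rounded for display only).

price = 0.579457
ν = 4.897815

σ√T = 0.3407·√0.2959 = 0.185330
d₁ = (ln(S/K) + (r+σ²/2)T) / (σ√T) = (ln(40.66/34.22) + (0.0388+0.3407²/2)·0.2959) / 0.185330 = (0.172435 + 0.028654) / 0.185330 = 1.085035
d₂ = d₁ − σ√T = 1.085035 − 0.185330 = 0.899705
e^{−rT} = e^{−0.0388·0.2959} = 0.988585
N(−d₁) = 0.138953,  N(−d₂) = 0.184139
Put price V = K·e^{−rT}·N(−d₂) − S·N(−d₁) = 6.229292 − 5.649834 = 0.579457
φ(d₁) = (1/√(2π))·e^{−d₁²/2} = 0.221443
ν = S·φ(d₁)·√T = 4.897815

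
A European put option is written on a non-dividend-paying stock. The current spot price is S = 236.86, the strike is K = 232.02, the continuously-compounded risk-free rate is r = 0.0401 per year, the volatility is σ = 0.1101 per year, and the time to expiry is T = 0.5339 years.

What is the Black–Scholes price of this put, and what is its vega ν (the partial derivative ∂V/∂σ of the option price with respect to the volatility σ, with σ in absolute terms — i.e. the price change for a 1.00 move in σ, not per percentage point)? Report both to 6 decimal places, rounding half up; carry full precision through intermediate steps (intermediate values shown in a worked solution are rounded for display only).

σ√T = 0.1101·√0.5339 = 0.080448
d₁ = (ln(S/K) + (r+σ²/2)T) / (σ√T) = (ln(236.86/232.02) + (0.0401+0.1101²/2)·0.5339) / 0.080448 = (0.020646 + 0.024645) / 0.080448 = 0.562983
d₂ = d₁ − σ√T = 0.562983 − 0.080448 = 0.482534
e^{−rT} = e^{−0.0401·0.5339} = 0.978818
N(−d₁) = 0.286723,  N(−d₂) = 0.314713
Put price V = K·e^{−rT}·N(−d₂) − S·N(−d₁) = 71.473075 − 67.913297 = 3.559778
φ(d₁) = (1/√(2π))·e^{−d₁²/2} = 0.340475
ν = S·φ(d₁)·√T = 58.926014

price = 3.559778
ν = 58.926014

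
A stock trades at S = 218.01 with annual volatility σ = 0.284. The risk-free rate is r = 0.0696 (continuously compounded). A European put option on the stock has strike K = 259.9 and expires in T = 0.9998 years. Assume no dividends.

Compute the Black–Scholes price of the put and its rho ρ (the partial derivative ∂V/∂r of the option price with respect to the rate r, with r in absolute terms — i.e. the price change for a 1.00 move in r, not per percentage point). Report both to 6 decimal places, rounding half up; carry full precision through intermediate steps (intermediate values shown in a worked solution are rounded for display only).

price = 39.985317
ρ = -168.945428

σ√T = 0.284·√0.9998 = 0.283972
d₁ = (ln(S/K) + (r+σ²/2)T) / (σ√T) = (ln(218.01/259.9) + (0.0696+0.284²/2)·0.9998) / 0.283972 = (-0.175756 + 0.109906) / 0.283972 = -0.231889
d₂ = d₁ − σ√T = -0.231889 − 0.283972 = -0.515861
e^{−rT} = e^{−0.0696·0.9998} = 0.932780
N(−d₁) = 0.591688,  N(−d₂) = 0.697024
Put price V = K·e^{−rT}·N(−d₂) − S·N(−d₁) = 168.979224 − 128.993907 = 39.985317
ρ = −K·T·e^{−rT}·N(−d₂) = -168.945428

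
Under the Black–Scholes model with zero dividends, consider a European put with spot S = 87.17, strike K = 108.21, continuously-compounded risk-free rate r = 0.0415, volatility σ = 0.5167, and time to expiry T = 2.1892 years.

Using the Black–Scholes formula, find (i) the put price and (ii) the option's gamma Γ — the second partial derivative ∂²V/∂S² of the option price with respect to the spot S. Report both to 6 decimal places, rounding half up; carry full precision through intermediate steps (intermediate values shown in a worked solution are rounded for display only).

σ√T = 0.5167·√2.1892 = 0.764506
d₁ = (ln(S/K) + (r+σ²/2)T) / (σ√T) = (ln(87.17/108.21) + (0.0415+0.5167²/2)·2.1892) / 0.764506 = (-0.216214 + 0.383087) / 0.764506 = 0.218276
d₂ = d₁ − σ√T = 0.218276 − 0.764506 = -0.546231
e^{−rT} = e^{−0.0415·2.1892} = 0.913153
N(−d₁) = 0.413607,  N(−d₂) = 0.707546
Put price V = K·e^{−rT}·N(−d₂) − S·N(−d₁) = 69.914268 − 36.054129 = 33.860139
φ(d₁) = (1/√(2π))·e^{−d₁²/2} = 0.389551
Γ = φ(d₁) / (S·σ·√T) = 0.005845

price = 33.860139
Γ = 0.005845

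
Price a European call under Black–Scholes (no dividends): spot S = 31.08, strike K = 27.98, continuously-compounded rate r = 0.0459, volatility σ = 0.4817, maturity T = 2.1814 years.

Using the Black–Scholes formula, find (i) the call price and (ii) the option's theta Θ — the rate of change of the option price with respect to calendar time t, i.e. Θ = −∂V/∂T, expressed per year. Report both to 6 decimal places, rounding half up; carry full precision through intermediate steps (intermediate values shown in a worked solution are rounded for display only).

price = 11.029373
Θ = -2.192907

σ√T = 0.4817·√2.1814 = 0.711450
d₁ = (ln(S/K) + (r+σ²/2)T) / (σ√T) = (ln(31.08/27.98) + (0.0459+0.4817²/2)·2.1814) / 0.711450 = (0.105075 + 0.353207) / 0.711450 = 0.644151
d₂ = d₁ − σ√T = 0.644151 − 0.711450 = -0.067299
e^{−rT} = e^{−0.0459·2.1814} = 0.904723
N(d₁) = 0.740261,  N(d₂) = 0.473172
Call price V = S·N(d₁) − K·e^{−rT}·N(d₂) = 23.007321 − 11.977948 = 11.029373
φ(d₁) = (1/√(2π))·e^{−d₁²/2} = 0.324197
Θ = −S·φ(d₁)·σ/(2√T) − r·K·e^{−rT}·N(d₂) = −1.643119 − 0.549788 = -2.192907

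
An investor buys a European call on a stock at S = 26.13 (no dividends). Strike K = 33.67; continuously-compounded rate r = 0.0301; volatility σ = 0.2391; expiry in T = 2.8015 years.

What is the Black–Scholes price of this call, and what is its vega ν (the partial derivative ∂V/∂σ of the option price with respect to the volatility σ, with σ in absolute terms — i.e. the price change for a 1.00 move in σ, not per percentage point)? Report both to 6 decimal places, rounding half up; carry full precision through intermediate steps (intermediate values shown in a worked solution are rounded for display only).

σ√T = 0.2391·√2.8015 = 0.400198
d₁ = (ln(S/K) + (r+σ²/2)T) / (σ√T) = (ln(26.13/33.67) + (0.0301+0.2391²/2)·2.8015) / 0.400198 = (-0.253523 + 0.164404) / 0.400198 = -0.222687
d₂ = d₁ − σ√T = -0.222687 − 0.400198 = -0.622885
e^{−rT} = e^{−0.0301·2.8015} = 0.919132
N(d₁) = 0.411890,  N(d₂) = 0.266680
Call price V = S·N(d₁) − K·e^{−rT}·N(d₂) = 10.762677 − 8.253000 = 2.509677
φ(d₁) = (1/√(2π))·e^{−d₁²/2} = 0.389172
ν = S·φ(d₁)·√T = 17.020668

price = 2.509677
ν = 17.020668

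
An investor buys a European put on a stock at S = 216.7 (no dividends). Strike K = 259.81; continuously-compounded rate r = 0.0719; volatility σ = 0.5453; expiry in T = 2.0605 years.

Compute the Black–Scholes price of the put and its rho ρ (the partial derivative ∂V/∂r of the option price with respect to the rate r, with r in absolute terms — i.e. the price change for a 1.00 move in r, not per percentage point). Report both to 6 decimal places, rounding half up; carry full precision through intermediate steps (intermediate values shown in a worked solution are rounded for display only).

price = 70.822174
ρ = -308.280958

σ√T = 0.5453·√2.0605 = 0.782748
d₁ = (ln(S/K) + (r+σ²/2)T) / (σ√T) = (ln(216.7/259.81) + (0.0719+0.5453²/2)·2.0605) / 0.782748 = (-0.181437 + 0.454497) / 0.782748 = 0.348848
d₂ = d₁ − σ√T = 0.348848 − 0.782748 = -0.433899
e^{−rT} = e^{−0.0719·2.0605} = 0.862302
N(−d₁) = 0.363602,  N(−d₂) = 0.667819
Put price V = K·e^{−rT}·N(−d₂) − S·N(−d₁) = 149.614636 − 78.792462 = 70.822174
ρ = −K·T·e^{−rT}·N(−d₂) = -308.280958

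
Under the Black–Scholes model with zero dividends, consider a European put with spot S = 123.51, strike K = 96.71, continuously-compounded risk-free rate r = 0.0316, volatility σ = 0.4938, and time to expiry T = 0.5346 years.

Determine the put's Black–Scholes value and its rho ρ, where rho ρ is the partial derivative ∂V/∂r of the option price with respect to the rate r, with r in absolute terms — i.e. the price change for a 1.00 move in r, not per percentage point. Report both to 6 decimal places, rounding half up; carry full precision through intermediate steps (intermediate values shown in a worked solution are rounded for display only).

price = 5.314622
ρ = -14.910252

σ√T = 0.4938·√0.5346 = 0.361049
d₁ = (ln(S/K) + (r+σ²/2)T) / (σ√T) = (ln(123.51/96.71) + (0.0316+0.4938²/2)·0.5346) / 0.361049 = (0.244605 + 0.082071) / 0.361049 = 0.904800
d₂ = d₁ − σ√T = 0.904800 − 0.361049 = 0.543751
e^{−rT} = e^{−0.0316·0.5346} = 0.983249
N(−d₁) = 0.182786,  N(−d₂) = 0.293306
Put price V = K·e^{−rT}·N(−d₂) − S·N(−d₁) = 27.890482 − 22.575859 = 5.314622
ρ = −K·T·e^{−rT}·N(−d₂) = -14.910252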